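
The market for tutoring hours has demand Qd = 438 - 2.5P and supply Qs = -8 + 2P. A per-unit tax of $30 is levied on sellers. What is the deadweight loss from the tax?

Deadweight loss = 500

Pre-tax equilibrium: P* = 892/9, Q* = 1712/9.
Tax on sellers shifts supply to Qs = -8 + 2(P − 30) = -68 + 2P.
438 - 2.5P = -68 + 2P gives buyer price Pb = 1012/9; sellers receive Ps = 1012/9 − 30 = 742/9.
New quantity: Q = 438 − 2.5(1012/9) = 1412/9.
DWL = ½ × 30 × (1712/9 − 1412/9) = 500.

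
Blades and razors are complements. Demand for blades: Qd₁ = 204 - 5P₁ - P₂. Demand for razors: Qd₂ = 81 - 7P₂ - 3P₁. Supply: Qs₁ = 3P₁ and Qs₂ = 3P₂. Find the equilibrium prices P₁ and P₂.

Market 1: 204 - 5P₁ - P₂ = 3P₁ → 8P₁ + P₂ = 204.
Market 2: 10P₂ + 3P₁ = 81.
Eliminating P₂: 10×(1) − 1×(2) gives 77P₁ = 1959, so P₁ = 1959/77.
Back-substitute into (2): P₂ = (81 − 3×1959/77) / 10 = 36/77.

P₁ = 1959/77, P₂ = 36/77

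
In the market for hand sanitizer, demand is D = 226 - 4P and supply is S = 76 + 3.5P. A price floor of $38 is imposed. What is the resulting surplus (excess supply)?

Equilibrium price would be P* = 20, so the floor at 38 binds.
At P = 38: D = 74, S = 209.
Surplus = 209 − 74 = 135.

Surplus = 135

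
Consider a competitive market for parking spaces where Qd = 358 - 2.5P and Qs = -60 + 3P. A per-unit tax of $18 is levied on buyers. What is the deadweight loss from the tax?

Pre-tax equilibrium: P* = 76, Q* = 168.
Tax on buyers shifts demand to Qd = 358 − 2.5(P + 18) = 313 - 2.5P.
313 - 2.5P = -60 + 3P gives seller price Ps = 746/11; buyers pay Pb = 746/11 + 18 = 944/11.
New quantity: Q = 358 − 2.5(944/11) = 1578/11.
DWL = ½ × 18 × (168 − 1578/11) = 2430/11.

Deadweight loss = 2430/11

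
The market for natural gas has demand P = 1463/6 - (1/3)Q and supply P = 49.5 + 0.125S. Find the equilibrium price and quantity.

Set the two price expressions equal: 1463/6 - (1/3)Q = 49.5 + 0.125Q.
583/3 = (11/24)Q, so Q* = 424.
P* = 1463/6 − (1/3)(424) = 102.5.

P* = 102.5, Q* = 424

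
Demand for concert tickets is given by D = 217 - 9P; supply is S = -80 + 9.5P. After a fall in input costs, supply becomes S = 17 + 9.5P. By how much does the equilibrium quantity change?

ΔQ = 1746/37

Original equilibrium: P* = 594/37, Q* = 2683/37.
New equilibrium: 217 - 9P = 17 + 9.5P, so 200 = 18.5P and P' = 400/37; Q' = 217 − 9(400/37) = 4429/37.
Change in quantity: 4429/37 − 2683/37 = 1746/37.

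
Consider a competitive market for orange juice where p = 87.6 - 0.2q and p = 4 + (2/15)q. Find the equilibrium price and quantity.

p* = 37.44, q* = 250.8

Set the two price expressions equal: 87.6 - 0.2q = 4 + (2/15)q.
83.6 = (1/3)q, so q* = 250.8.
p* = 87.6 − (0.2)(250.8) = 37.44.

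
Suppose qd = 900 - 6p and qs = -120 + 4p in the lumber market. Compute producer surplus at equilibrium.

Producer surplus = 10368

Equilibrium: 900 - 6p = -120 + 4p gives p* = 102, q* = 288.
Supply starts at p = 30 (where qs = 0).
PS = ½(102 − 30)(288) = 10368.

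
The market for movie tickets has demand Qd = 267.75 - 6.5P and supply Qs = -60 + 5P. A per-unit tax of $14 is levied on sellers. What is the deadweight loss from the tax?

Deadweight loss = 6370/23

Pre-tax equilibrium: P* = 28.5, Q* = 82.5.
Tax on sellers shifts supply to Qs = -60 + 5(P − 14) = -130 + 5P.
267.75 - 6.5P = -130 + 5P gives buyer price Pb = 1591/46; sellers receive Ps = 1591/46 − 14 = 947/46.
New quantity: Q = 267.75 − 6.5(1591/46) = 1975/46.
DWL = ½ × 14 × (82.5 − 1975/46) = 6370/23.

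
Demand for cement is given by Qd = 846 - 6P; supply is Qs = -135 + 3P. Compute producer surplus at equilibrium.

Producer surplus = 6144

Equilibrium: 846 - 6P = -135 + 3P gives P* = 109, Q* = 192.
Supply starts at P = 45 (where Qs = 0).
PS = ½(109 − 45)(192) = 6144.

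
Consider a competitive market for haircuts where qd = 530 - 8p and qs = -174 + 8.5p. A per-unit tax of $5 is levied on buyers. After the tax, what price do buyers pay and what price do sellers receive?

Buyers pay 1493/33, sellers receive 1328/33

Pre-tax equilibrium: p* = 128/3, q* = 566/3.
Tax on buyers shifts demand to qd = 530 − 8(p + 5) = 490 - 8p.
490 - 8p = -174 + 8.5p gives seller price ps = 1328/33; buyers pay pb = 1328/33 + 5 = 1493/33.
New quantity: q = 530 − 8(1493/33) = 5546/33.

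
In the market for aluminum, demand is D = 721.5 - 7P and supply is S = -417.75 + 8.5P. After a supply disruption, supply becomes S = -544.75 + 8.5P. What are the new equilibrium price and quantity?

P' = 5065/62, Q' = 4639/31

Original equilibrium: P* = 73.5, Q* = 207.
New equilibrium: 721.5 - 7P = -544.75 + 8.5P, so 1266.25 = 15.5P and P' = 5065/62; Q' = 721.5 − 7(5065/62) = 4639/31.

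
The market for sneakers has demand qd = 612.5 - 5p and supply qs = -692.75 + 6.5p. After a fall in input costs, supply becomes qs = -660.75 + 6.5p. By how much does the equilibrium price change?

Δp = -64/23

Original equilibrium: p* = 113.5, q* = 45.
New equilibrium: 612.5 - 5p = -660.75 + 6.5p, so 1273.25 = 11.5p and p' = 5093/46; q' = 612.5 − 5(5093/46) = 1355/23.
Change in price: 5093/46 − 113.5 = -64/23.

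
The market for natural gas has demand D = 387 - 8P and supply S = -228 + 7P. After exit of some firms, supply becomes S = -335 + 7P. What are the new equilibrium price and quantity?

P' = 722/15, Q' = 29/15

Original equilibrium: P* = 41, Q* = 59.
New equilibrium: 387 - 8P = -335 + 7P, so 722 = 15P and P' = 722/15; Q' = 387 − 8(722/15) = 29/15.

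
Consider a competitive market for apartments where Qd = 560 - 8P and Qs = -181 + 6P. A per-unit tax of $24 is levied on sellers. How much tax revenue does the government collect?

Pre-tax equilibrium: P* = 741/14, Q* = 956/7.
Tax on sellers shifts supply to Qs = -181 + 6(P − 24) = -325 + 6P.
560 - 8P = -325 + 6P gives buyer price Pb = 885/14; sellers receive Ps = 885/14 − 24 = 549/14.
New quantity: Q = 560 − 8(885/14) = 380/7.
Revenue = 24 × 380/7 = 9120/7.

Tax revenue = 9120/7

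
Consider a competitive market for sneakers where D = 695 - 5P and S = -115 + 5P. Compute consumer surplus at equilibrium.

Consumer surplus = 8410

Equilibrium: 695 - 5P = -115 + 5P gives P* = 81, Q* = 290.
Demand choke price (D = 0): P = 139.
CS = ½(139 − 81)(290) = 8410.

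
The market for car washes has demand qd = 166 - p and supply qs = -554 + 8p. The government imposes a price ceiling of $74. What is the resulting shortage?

Shortage = 54

Equilibrium price would be p* = 80, so the ceiling at 74 binds.
At p = 74: qd = 166 − 1(74) = 92, qs = -554 + 8(74) = 38.
Shortage = 92 − 38 = 54.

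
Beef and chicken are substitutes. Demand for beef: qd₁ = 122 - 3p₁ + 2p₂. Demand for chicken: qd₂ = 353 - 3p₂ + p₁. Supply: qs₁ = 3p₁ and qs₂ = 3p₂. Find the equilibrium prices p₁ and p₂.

p₁ = 719/17, p₂ = 1120/17

Market 1: 122 - 3p₁ + 2p₂ = 3p₁ → 6p₁ - 2p₂ = 122.
Market 2: 6p₂ - p₁ = 353.
Eliminating p₂: 6×(1) + 2×(2) gives 34p₁ = 1438, so p₁ = 719/17.
Back-substitute into (2): p₂ = (353 + 1×719/17) / 6 = 1120/17.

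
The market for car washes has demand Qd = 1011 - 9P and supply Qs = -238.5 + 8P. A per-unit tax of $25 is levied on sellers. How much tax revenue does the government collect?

Pre-tax equilibrium: P* = 73.5, Q* = 349.5.
Tax on sellers shifts supply to Qs = -238.5 + 8(P − 25) = -438.5 + 8P.
1011 - 9P = -438.5 + 8P gives buyer price Pb = 2899/34; sellers receive Ps = 2899/34 − 25 = 2049/34.
New quantity: Q = 1011 − 9(2899/34) = 8283/34.
Revenue = 25 × 8283/34 = 207075/34.

Tax revenue = 207075/34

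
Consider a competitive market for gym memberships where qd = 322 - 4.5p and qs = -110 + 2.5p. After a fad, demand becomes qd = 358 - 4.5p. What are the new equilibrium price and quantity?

Original equilibrium: p* = 432/7, q* = 310/7.
New equilibrium: 358 - 4.5p = -110 + 2.5p, so 468 = 7p and p' = 468/7; q' = 358 − 4.5(468/7) = 400/7.

p' = 468/7, q' = 400/7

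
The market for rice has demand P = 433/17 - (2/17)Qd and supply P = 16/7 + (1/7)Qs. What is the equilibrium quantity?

Set the two price expressions equal: 433/17 - (2/17)Q = 16/7 + (1/7)Q.
2759/119 = (31/119)Q, so Q* = 89.
P* = 433/17 − (2/17)(89) = 15.

Q* = 89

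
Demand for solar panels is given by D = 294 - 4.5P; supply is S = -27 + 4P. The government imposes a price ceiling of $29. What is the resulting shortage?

Shortage = 74.5

Equilibrium price would be P* = 642/17, so the ceiling at 29 binds.
At P = 29: D = 294 − 4.5(29) = 163.5, S = -27 + 4(29) = 89.
Shortage = 163.5 − 89 = 74.5.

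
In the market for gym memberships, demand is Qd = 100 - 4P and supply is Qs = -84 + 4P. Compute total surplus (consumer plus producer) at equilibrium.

Total surplus = 16

Equilibrium: 100 - 4P = -84 + 4P gives P* = 23, Q* = 8.
Demand choke price: P = 25; supply starts at P = 21.
CS = ½(25 − 23)(8) = 8; PS = ½(23 − 21)(8) = 8.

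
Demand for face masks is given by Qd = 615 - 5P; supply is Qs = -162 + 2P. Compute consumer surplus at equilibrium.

Consumer surplus = 360

Equilibrium: 615 - 5P = -162 + 2P gives P* = 111, Q* = 60.
Demand choke price (Qd = 0): P = 123.
CS = ½(123 − 111)(60) = 360.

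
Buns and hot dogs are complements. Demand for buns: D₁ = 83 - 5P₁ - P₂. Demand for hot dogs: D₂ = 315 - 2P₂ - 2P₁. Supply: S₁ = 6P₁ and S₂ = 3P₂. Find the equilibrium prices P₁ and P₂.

Market 1: 83 - 5P₁ - P₂ = 6P₁ → 11P₁ + P₂ = 83.
Market 2: 5P₂ + 2P₁ = 315.
Eliminating P₂: 5×(1) − 1×(2) gives 53P₁ = 100, so P₁ = 100/53.
Back-substitute into (2): P₂ = (315 − 2×100/53) / 5 = 3299/53.

P₁ = 100/53, P₂ = 3299/53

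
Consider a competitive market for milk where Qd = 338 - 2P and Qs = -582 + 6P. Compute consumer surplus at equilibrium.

Equilibrium: 338 - 2P = -582 + 6P gives P* = 115, Q* = 108.
Demand choke price (Qd = 0): P = 169.
CS = ½(169 − 115)(108) = 2916.

Consumer surplus = 2916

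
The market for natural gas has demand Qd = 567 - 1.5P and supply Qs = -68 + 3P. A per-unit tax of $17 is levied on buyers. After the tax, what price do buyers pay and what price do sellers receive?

Buyers pay 1372/9, sellers receive 1219/9

Pre-tax equilibrium: P* = 1270/9, Q* = 1066/3.
Tax on buyers shifts demand to Qd = 567 − 1.5(P + 17) = 541.5 - 1.5P.
541.5 - 1.5P = -68 + 3P gives seller price Ps = 1219/9; buyers pay Pb = 1219/9 + 17 = 1372/9.
New quantity: Q = 567 − 1.5(1372/9) = 1015/3.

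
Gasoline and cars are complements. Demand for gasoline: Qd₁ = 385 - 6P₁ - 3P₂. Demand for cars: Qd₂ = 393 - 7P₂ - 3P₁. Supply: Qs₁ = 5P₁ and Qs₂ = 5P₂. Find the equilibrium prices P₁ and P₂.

Market 1: 385 - 6P₁ - 3P₂ = 5P₁ → 11P₁ + 3P₂ = 385.
Market 2: 12P₂ + 3P₁ = 393.
Eliminating P₂: 12×(1) − 3×(2) gives 123P₁ = 3441, so P₁ = 1147/41.
Back-substitute into (2): P₂ = (393 − 3×1147/41) / 12 = 1056/41.

P₁ = 1147/41, P₂ = 1056/41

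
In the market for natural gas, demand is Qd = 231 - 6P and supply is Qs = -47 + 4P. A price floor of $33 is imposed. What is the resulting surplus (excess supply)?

Equilibrium price would be P* = 27.8, so the floor at 33 binds.
At P = 33: Qd = 33, Qs = 85.
Surplus = 85 − 33 = 52.

Surplus = 52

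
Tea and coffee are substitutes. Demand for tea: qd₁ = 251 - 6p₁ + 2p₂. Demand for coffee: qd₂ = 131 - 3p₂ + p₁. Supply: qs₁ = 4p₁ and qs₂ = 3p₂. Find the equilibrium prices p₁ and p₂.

Market 1: 251 - 6p₁ + 2p₂ = 4p₁ → 10p₁ - 2p₂ = 251.
Market 2: 6p₂ - p₁ = 131.
Eliminating p₂: 6×(1) + 2×(2) gives 58p₁ = 1768, so p₁ = 884/29.
Back-substitute into (2): p₂ = (131 + 1×884/29) / 6 = 1561/58.

p₁ = 884/29, p₂ = 1561/58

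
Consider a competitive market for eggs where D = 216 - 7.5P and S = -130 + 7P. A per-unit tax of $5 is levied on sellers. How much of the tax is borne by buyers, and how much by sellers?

Pre-tax equilibrium: P* = 692/29, Q* = 1074/29.
Tax on sellers shifts supply to S = -130 + 7(P − 5) = -165 + 7P.
216 - 7.5P = -165 + 7P gives buyer price Pb = 762/29; sellers receive Ps = 762/29 − 5 = 617/29.
New quantity: Q = 216 − 7.5(762/29) = 549/29.
Buyer burden = 762/29 − 692/29 = 70/29; seller burden = 692/29 − 617/29 = 75/29.

Buyers bear 70/29, sellers bear 75/29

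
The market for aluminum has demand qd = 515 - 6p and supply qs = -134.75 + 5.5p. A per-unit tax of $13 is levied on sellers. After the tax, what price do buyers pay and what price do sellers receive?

Buyers pay 2885/46, sellers receive 2287/46

Pre-tax equilibrium: p* = 56.5, q* = 176.
Tax on sellers shifts supply to qs = -134.75 + 5.5(p − 13) = -206.25 + 5.5p.
515 - 6p = -206.25 + 5.5p gives buyer price pb = 2885/46; sellers receive ps = 2885/46 − 13 = 2287/46.
New quantity: q = 515 − 6(2885/46) = 3190/23.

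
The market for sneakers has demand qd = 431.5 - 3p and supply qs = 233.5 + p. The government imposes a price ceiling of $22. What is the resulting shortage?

Equilibrium price would be p* = 49.5, so the ceiling at 22 binds.
At p = 22: qd = 431.5 − 3(22) = 365.5, qs = 233.5 + 1(22) = 255.5.
Shortage = 365.5 − 255.5 = 110.

Shortage = 110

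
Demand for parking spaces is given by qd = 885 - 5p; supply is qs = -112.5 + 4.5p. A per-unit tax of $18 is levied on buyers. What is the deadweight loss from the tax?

Deadweight loss = 7290/19

Pre-tax equilibrium: p* = 105, q* = 360.
Tax on buyers shifts demand to qd = 885 − 5(p + 18) = 795 - 5p.
795 - 5p = -112.5 + 4.5p gives seller price ps = 1815/19; buyers pay pb = 1815/19 + 18 = 2157/19.
New quantity: q = 885 − 5(2157/19) = 6030/19.
DWL = ½ × 18 × (360 − 6030/19) = 7290/19.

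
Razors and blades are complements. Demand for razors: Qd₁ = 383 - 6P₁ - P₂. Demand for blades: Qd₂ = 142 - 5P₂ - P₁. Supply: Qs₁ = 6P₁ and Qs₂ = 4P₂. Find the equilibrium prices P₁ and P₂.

Market 1: 383 - 6P₁ - P₂ = 6P₁ → 12P₁ + P₂ = 383.
Market 2: 9P₂ + P₁ = 142.
Eliminating P₂: 9×(1) − 1×(2) gives 107P₁ = 3305, so P₁ = 3305/107.
Back-substitute into (2): P₂ = (142 − 1×3305/107) / 9 = 1321/107.

P₁ = 3305/107, P₂ = 1321/107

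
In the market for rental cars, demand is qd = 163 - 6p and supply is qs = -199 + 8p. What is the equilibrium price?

p* = 181/7

Set qd = qs: 163 - 6p = -199 + 8p.
362 = 14p, so p* = 181/7.
q* = 163 − 6(181/7) = 55/7.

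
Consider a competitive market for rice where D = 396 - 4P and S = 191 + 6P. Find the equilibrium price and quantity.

P* = 20.5, Q* = 314

Set D = S: 396 - 4P = 191 + 6P.
205 = 10P, so P* = 20.5.
Q* = 396 − 4(20.5) = 314.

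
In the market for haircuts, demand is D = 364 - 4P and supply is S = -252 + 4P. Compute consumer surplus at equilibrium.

Consumer surplus = 392

Equilibrium: 364 - 4P = -252 + 4P gives P* = 77, Q* = 56.
Demand choke price (D = 0): P = 91.
CS = ½(91 − 77)(56) = 392.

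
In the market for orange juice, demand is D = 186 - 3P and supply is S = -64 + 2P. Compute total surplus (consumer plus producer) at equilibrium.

Equilibrium: 186 - 3P = -64 + 2P gives P* = 50, Q* = 36.
Demand choke price: P = 62; supply starts at P = 32.
CS = ½(62 − 50)(36) = 216; PS = ½(50 − 32)(36) = 324.

Total surplus = 540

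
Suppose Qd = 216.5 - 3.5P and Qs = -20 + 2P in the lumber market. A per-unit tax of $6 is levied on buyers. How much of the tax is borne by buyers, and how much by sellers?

Buyers bear 24/11, sellers bear 42/11

Pre-tax equilibrium: P* = 43, Q* = 66.
Tax on buyers shifts demand to Qd = 216.5 − 3.5(P + 6) = 195.5 - 3.5P.
195.5 - 3.5P = -20 + 2P gives seller price Ps = 431/11; buyers pay Pb = 431/11 + 6 = 497/11.
New quantity: Q = 216.5 − 3.5(497/11) = 642/11.
Buyer burden = 497/11 − 43 = 24/11; seller burden = 43 − 431/11 = 42/11.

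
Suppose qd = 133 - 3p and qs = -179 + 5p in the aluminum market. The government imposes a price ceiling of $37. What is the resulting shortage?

Shortage = 16

Equilibrium price would be p* = 39, so the ceiling at 37 binds.
At p = 37: qd = 133 − 3(37) = 22, qs = -179 + 5(37) = 6.
Shortage = 22 − 6 = 16.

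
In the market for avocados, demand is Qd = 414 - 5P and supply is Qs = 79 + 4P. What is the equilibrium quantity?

Q* = 2051/9

Set Qd = Qs: 414 - 5P = 79 + 4P.
335 = 9P, so P* = 335/9.
Q* = 414 − 5(335/9) = 2051/9.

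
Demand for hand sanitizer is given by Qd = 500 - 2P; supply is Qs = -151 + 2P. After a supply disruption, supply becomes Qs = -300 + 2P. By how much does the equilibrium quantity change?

Original equilibrium: P* = 162.75, Q* = 174.5.
New equilibrium: 500 - 2P = -300 + 2P, so 800 = 4P and P' = 200; Q' = 500 − 2(200) = 100.
Change in quantity: 100 − 174.5 = -74.5.

ΔQ = -74.5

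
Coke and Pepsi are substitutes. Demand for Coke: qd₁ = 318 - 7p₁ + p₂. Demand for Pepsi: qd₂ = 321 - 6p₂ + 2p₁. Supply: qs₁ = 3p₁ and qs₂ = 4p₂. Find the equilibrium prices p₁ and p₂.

Market 1: 318 - 7p₁ + p₂ = 3p₁ → 10p₁ - p₂ = 318.
Market 2: 10p₂ - 2p₁ = 321.
Eliminating p₂: 10×(1) + 1×(2) gives 98p₁ = 3501, so p₁ = 3501/98.
Back-substitute into (2): p₂ = (321 + 2×3501/98) / 10 = 1923/49.

p₁ = 3501/98, p₂ = 1923/49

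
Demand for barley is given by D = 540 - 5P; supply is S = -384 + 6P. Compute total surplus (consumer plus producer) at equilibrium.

Equilibrium: 540 - 5P = -384 + 6P gives P* = 84, Q* = 120.
Demand choke price: P = 108; supply starts at P = 64.
CS = ½(108 − 84)(120) = 1440; PS = ½(84 − 64)(120) = 1200.

Total surplus = 2640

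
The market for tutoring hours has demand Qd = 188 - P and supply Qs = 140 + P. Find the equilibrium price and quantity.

P* = 24, Q* = 164

Set Qd = Qs: 188 - P = 140 + P.
48 = 2P, so P* = 24.
Q* = 188 − 1(24) = 164.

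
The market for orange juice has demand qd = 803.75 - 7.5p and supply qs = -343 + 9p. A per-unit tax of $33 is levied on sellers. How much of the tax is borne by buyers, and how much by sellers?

Pre-tax equilibrium: p* = 69.5, q* = 282.5.
Tax on sellers shifts supply to qs = -343 + 9(p − 33) = -640 + 9p.
803.75 - 7.5p = -640 + 9p gives buyer price pb = 87.5; sellers receive ps = 87.5 − 33 = 54.5.
New quantity: q = 803.75 − 7.5(87.5) = 147.5.
Buyer burden = 87.5 − 69.5 = 18; seller burden = 69.5 − 54.5 = 15.

Buyers bear $18, sellers bear $15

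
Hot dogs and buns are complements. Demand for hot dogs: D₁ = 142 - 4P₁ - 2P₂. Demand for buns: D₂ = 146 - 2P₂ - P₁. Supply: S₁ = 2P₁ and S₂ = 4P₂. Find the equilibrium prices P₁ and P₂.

P₁ = 280/17, P₂ = 367/17

Market 1: 142 - 4P₁ - 2P₂ = 2P₁ → 6P₁ + 2P₂ = 142.
Market 2: 6P₂ + P₁ = 146.
Eliminating P₂: 6×(1) − 2×(2) gives 34P₁ = 560, so P₁ = 280/17.
Back-substitute into (2): P₂ = (146 − 1×280/17) / 6 = 367/17.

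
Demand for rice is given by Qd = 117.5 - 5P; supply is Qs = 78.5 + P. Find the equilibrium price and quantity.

Set Qd = Qs: 117.5 - 5P = 78.5 + P.
39 = 6P, so P* = 6.5.
Q* = 117.5 − 5(6.5) = 85.

P* = 6.5, Q* = 85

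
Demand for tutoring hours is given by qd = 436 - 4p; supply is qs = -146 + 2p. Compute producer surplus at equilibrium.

Equilibrium: 436 - 4p = -146 + 2p gives p* = 97, q* = 48.
Supply starts at p = 73 (where qs = 0).
PS = ½(97 − 73)(48) = 576.

Producer surplus = 576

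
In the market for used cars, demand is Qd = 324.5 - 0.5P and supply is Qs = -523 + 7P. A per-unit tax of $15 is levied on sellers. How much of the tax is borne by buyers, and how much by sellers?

Pre-tax equilibrium: P* = 113, Q* = 268.
Tax on sellers shifts supply to Qs = -523 + 7(P − 15) = -628 + 7P.
324.5 - 0.5P = -628 + 7P gives buyer price Pb = 127; sellers receive Ps = 127 − 15 = 112.
New quantity: Q = 324.5 − 0.5(127) = 261.
Buyer burden = 127 − 113 = 14; seller burden = 113 − 112 = 1.

Buyers bear $14, sellers bear $1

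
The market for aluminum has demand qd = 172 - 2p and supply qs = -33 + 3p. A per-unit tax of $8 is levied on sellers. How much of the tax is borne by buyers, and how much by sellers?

Pre-tax equilibrium: p* = 41, q* = 90.
Tax on sellers shifts supply to qs = -33 + 3(p − 8) = -57 + 3p.
172 - 2p = -57 + 3p gives buyer price pb = 45.8; sellers receive ps = 45.8 − 8 = 37.8.
New quantity: q = 172 − 2(45.8) = 80.4.
Buyer burden = 45.8 − 41 = 4.8; seller burden = 41 − 37.8 = 3.2.

Buyers bear $4.8, sellers bear $3.2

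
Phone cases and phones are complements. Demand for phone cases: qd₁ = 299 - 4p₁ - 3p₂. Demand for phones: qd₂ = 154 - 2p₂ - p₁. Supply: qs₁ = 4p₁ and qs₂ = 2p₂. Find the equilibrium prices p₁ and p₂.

Market 1: 299 - 4p₁ - 3p₂ = 4p₁ → 8p₁ + 3p₂ = 299.
Market 2: 4p₂ + p₁ = 154.
Eliminating p₂: 4×(1) − 3×(2) gives 29p₁ = 734, so p₁ = 734/29.
Back-substitute into (2): p₂ = (154 − 1×734/29) / 4 = 933/29.

p₁ = 734/29, p₂ = 933/29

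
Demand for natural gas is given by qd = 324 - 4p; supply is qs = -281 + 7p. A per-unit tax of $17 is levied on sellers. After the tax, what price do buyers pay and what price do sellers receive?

Pre-tax equilibrium: p* = 55, q* = 104.
Tax on sellers shifts supply to qs = -281 + 7(p − 17) = -400 + 7p.
324 - 4p = -400 + 7p gives buyer price pb = 724/11; sellers receive ps = 724/11 − 17 = 537/11.
New quantity: q = 324 − 4(724/11) = 668/11.

Buyers pay 724/11, sellers receive 537/11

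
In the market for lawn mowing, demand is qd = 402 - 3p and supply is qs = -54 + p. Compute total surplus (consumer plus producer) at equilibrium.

Total surplus = 2400

Equilibrium: 402 - 3p = -54 + p gives p* = 114, q* = 60.
Demand choke price: p = 134; supply starts at p = 54.
CS = ½(134 − 114)(60) = 600; PS = ½(114 − 54)(60) = 1800.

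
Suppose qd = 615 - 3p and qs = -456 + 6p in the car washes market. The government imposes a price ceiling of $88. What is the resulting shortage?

Shortage = 279

Equilibrium price would be p* = 119, so the ceiling at 88 binds.
At p = 88: qd = 615 − 3(88) = 351, qs = -456 + 6(88) = 72.
Shortage = 351 − 72 = 279.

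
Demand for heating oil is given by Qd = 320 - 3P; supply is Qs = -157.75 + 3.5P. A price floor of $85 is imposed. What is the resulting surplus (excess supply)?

Equilibrium price would be P* = 73.5, so the floor at 85 binds.
At P = 85: Qd = 65, Qs = 139.75.
Surplus = 139.75 − 65 = 74.75.

Surplus = 74.75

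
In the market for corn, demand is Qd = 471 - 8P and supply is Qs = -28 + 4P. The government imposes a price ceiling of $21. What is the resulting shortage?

Shortage = 247

Equilibrium price would be P* = 499/12, so the ceiling at 21 binds.
At P = 21: Qd = 471 − 8(21) = 303, Qs = -28 + 4(21) = 56.
Shortage = 303 − 56 = 247.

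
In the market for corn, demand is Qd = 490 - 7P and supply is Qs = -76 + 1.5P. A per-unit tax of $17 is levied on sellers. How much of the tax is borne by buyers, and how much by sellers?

Buyers bear $3, sellers bear $14

Pre-tax equilibrium: P* = 1132/17, Q* = 406/17.
Tax on sellers shifts supply to Qs = -76 + 1.5(P − 17) = -101.5 + 1.5P.
490 - 7P = -101.5 + 1.5P gives buyer price Pb = 1183/17; sellers receive Ps = 1183/17 − 17 = 894/17.
New quantity: Q = 490 − 7(1183/17) = 49/17.
Buyer burden = 1183/17 − 1132/17 = 3; seller burden = 1132/17 − 894/17 = 14.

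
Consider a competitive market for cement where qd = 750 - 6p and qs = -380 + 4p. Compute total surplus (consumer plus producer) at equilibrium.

Equilibrium: 750 - 6p = -380 + 4p gives p* = 113, q* = 72.
Demand choke price: p = 125; supply starts at p = 95.
CS = ½(125 − 113)(72) = 432; PS = ½(113 − 95)(72) = 648.

Total surplus = 1080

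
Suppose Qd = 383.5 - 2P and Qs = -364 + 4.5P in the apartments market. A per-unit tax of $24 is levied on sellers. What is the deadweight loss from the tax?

Deadweight loss = 5184/13

Pre-tax equilibrium: P* = 115, Q* = 153.5.
Tax on sellers shifts supply to Qs = -364 + 4.5(P − 24) = -472 + 4.5P.
383.5 - 2P = -472 + 4.5P gives buyer price Pb = 1711/13; sellers receive Ps = 1711/13 − 24 = 1399/13.
New quantity: Q = 383.5 − 2(1711/13) = 3127/26.
DWL = ½ × 24 × (153.5 − 3127/26) = 5184/13.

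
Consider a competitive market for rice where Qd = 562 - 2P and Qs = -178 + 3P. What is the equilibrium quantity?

Q* = 266

Set Qd = Qs: 562 - 2P = -178 + 3P.
740 = 5P, so P* = 148.
Q* = 562 − 2(148) = 266.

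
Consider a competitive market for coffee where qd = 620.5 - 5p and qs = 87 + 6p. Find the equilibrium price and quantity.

Set qd = qs: 620.5 - 5p = 87 + 6p.
533.5 = 11p, so p* = 48.5.
q* = 620.5 − 5(48.5) = 378.

p* = 48.5, q* = 378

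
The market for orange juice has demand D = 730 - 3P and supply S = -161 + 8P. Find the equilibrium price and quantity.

Set D = S: 730 - 3P = -161 + 8P.
891 = 11P, so P* = 81.
Q* = 730 − 3(81) = 487.

P* = 81, Q* = 487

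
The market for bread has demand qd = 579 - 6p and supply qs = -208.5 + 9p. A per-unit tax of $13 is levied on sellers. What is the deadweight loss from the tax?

Pre-tax equilibrium: p* = 52.5, q* = 264.
Tax on sellers shifts supply to qs = -208.5 + 9(p − 13) = -325.5 + 9p.
579 - 6p = -325.5 + 9p gives buyer price pb = 60.3; sellers receive ps = 60.3 − 13 = 47.3.
New quantity: q = 579 − 6(60.3) = 217.2.
DWL = ½ × 13 × (264 − 217.2) = 304.2.

Deadweight loss = 304.2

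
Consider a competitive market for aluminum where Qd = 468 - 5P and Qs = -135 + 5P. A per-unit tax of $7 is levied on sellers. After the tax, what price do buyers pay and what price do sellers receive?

Buyers pay $63.8, sellers receive $56.8

Pre-tax equilibrium: P* = 60.3, Q* = 166.5.
Tax on sellers shifts supply to Qs = -135 + 5(P − 7) = -170 + 5P.
468 - 5P = -170 + 5P gives buyer price Pb = 63.8; sellers receive Ps = 63.8 − 7 = 56.8.
New quantity: Q = 468 − 5(63.8) = 149.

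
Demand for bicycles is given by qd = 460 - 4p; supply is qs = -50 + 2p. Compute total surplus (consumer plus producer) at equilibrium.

Equilibrium: 460 - 4p = -50 + 2p gives p* = 85, q* = 120.
Demand choke price: p = 115; supply starts at p = 25.
CS = ½(115 − 85)(120) = 1800; PS = ½(85 − 25)(120) = 3600.

Total surplus = 5400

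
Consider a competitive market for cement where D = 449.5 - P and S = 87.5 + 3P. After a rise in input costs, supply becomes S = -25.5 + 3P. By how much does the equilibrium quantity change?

Original equilibrium: P* = 90.5, Q* = 359.
New equilibrium: 449.5 - P = -25.5 + 3P, so 475 = 4P and P' = 118.75; Q' = 449.5 − 1(118.75) = 330.75.
Change in quantity: 330.75 − 359 = -28.25.

ΔQ = -28.25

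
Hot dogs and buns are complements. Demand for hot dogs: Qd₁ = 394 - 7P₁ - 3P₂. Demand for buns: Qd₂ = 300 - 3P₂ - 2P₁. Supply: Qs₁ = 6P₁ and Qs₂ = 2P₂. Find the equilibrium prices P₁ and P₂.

Market 1: 394 - 7P₁ - 3P₂ = 6P₁ → 13P₁ + 3P₂ = 394.
Market 2: 5P₂ + 2P₁ = 300.
Eliminating P₂: 5×(1) − 3×(2) gives 59P₁ = 1070, so P₁ = 1070/59.
Back-substitute into (2): P₂ = (300 − 2×1070/59) / 5 = 3112/59.

P₁ = 1070/59, P₂ = 3112/59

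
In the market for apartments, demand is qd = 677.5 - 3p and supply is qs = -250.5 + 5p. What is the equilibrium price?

p* = 116

Set qd = qs: 677.5 - 3p = -250.5 + 5p.
928 = 8p, so p* = 116.
q* = 677.5 − 3(116) = 329.5.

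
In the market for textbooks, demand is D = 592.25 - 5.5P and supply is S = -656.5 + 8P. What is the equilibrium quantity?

Q* = 83.5

Set D = S: 592.25 - 5.5P = -656.5 + 8P.
1248.75 = 13.5P, so P* = 92.5.
Q* = 592.25 − 5.5(92.5) = 83.5.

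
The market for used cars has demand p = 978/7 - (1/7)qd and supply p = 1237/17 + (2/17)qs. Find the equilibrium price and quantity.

p* = 103, q* = 257

Set the two price expressions equal: 978/7 - (1/7)q = 1237/17 + (2/17)q.
7967/119 = (31/119)q, so q* = 257.
p* = 978/7 − (1/7)(257) = 103.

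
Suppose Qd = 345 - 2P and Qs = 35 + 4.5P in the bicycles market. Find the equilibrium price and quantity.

Set Qd = Qs: 345 - 2P = 35 + 4.5P.
310 = 6.5P, so P* = 620/13.
Q* = 345 − 2(620/13) = 3245/13.

P* = 620/13, Q* = 3245/13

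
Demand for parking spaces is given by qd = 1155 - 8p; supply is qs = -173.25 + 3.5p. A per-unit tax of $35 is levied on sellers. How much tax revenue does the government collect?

Pre-tax equilibrium: p* = 115.5, q* = 231.
Tax on sellers shifts supply to qs = -173.25 + 3.5(p − 35) = -295.75 + 3.5p.
1155 - 8p = -295.75 + 3.5p gives buyer price pb = 5803/46; sellers receive ps = 5803/46 − 35 = 4193/46.
New quantity: q = 1155 − 8(5803/46) = 3353/23.
Revenue = 35 × 3353/23 = 117355/23.

Tax revenue = 117355/23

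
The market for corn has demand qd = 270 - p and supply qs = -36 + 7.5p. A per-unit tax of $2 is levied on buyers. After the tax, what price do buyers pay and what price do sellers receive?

Pre-tax equilibrium: p* = 36, q* = 234.
Tax on buyers shifts demand to qd = 270 − 1(p + 2) = 268 - p.
268 - p = -36 + 7.5p gives seller price ps = 608/17; buyers pay pb = 608/17 + 2 = 642/17.
New quantity: q = 270 − 1(642/17) = 3948/17.

Buyers pay 642/17, sellers receive 608/17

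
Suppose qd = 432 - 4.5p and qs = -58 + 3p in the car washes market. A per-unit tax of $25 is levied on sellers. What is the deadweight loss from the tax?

Deadweight loss = 562.5

Pre-tax equilibrium: p* = 196/3, q* = 138.
Tax on sellers shifts supply to qs = -58 + 3(p − 25) = -133 + 3p.
432 - 4.5p = -133 + 3p gives buyer price pb = 226/3; sellers receive ps = 226/3 − 25 = 151/3.
New quantity: q = 432 − 4.5(226/3) = 93.
DWL = ½ × 25 × (138 − 93) = 562.5.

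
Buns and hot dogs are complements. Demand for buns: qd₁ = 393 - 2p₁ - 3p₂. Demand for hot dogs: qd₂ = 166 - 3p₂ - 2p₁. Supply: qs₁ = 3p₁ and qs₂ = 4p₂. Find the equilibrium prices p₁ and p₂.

Market 1: 393 - 2p₁ - 3p₂ = 3p₁ → 5p₁ + 3p₂ = 393.
Market 2: 7p₂ + 2p₁ = 166.
Eliminating p₂: 7×(1) − 3×(2) gives 29p₁ = 2253, so p₁ = 2253/29.
Back-substitute into (2): p₂ = (166 − 2×2253/29) / 7 = 44/29.

p₁ = 2253/29, p₂ = 44/29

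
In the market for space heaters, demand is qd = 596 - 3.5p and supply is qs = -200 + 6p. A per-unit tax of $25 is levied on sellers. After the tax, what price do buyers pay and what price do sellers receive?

Pre-tax equilibrium: p* = 1592/19, q* = 5752/19.
Tax on sellers shifts supply to qs = -200 + 6(p − 25) = -350 + 6p.
596 - 3.5p = -350 + 6p gives buyer price pb = 1892/19; sellers receive ps = 1892/19 − 25 = 1417/19.
New quantity: q = 596 − 3.5(1892/19) = 4702/19.

Buyers pay 1892/19, sellers receive 1417/19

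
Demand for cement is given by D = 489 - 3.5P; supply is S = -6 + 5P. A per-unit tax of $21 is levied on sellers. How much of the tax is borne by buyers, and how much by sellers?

Buyers bear 210/17, sellers bear 147/17

Pre-tax equilibrium: P* = 990/17, Q* = 4848/17.
Tax on sellers shifts supply to S = -6 + 5(P − 21) = -111 + 5P.
489 - 3.5P = -111 + 5P gives buyer price Pb = 1200/17; sellers receive Ps = 1200/17 − 21 = 843/17.
New quantity: Q = 489 − 3.5(1200/17) = 4113/17.
Buyer burden = 1200/17 − 990/17 = 210/17; seller burden = 990/17 − 843/17 = 147/17.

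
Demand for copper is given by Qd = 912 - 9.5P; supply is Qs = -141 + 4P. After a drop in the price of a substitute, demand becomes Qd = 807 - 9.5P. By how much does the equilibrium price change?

Original equilibrium: P* = 78, Q* = 171.
New equilibrium: 807 - 9.5P = -141 + 4P, so 948 = 13.5P and P' = 632/9; Q' = 807 − 9.5(632/9) = 1259/9.
Change in price: 632/9 − 78 = -70/9.

ΔP = -70/9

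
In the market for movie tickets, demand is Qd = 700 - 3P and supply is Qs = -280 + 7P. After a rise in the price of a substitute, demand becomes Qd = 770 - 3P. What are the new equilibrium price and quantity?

Original equilibrium: P* = 98, Q* = 406.
New equilibrium: 770 - 3P = -280 + 7P, so 1050 = 10P and P' = 105; Q' = 770 − 3(105) = 455.

P' = 105, Q' = 455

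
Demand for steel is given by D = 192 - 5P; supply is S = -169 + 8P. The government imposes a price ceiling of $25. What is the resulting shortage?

Shortage = 36

Equilibrium price would be P* = 361/13, so the ceiling at 25 binds.
At P = 25: D = 192 − 5(25) = 67, S = -169 + 8(25) = 31.
Shortage = 67 − 31 = 36.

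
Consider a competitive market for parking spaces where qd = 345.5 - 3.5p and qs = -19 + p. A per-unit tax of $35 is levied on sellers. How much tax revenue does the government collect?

Tax revenue = 10955/9

Pre-tax equilibrium: p* = 81, q* = 62.
Tax on sellers shifts supply to qs = -19 + 1(p − 35) = -54 + p.
345.5 - 3.5p = -54 + p gives buyer price pb = 799/9; sellers receive ps = 799/9 − 35 = 484/9.
New quantity: q = 345.5 − 3.5(799/9) = 313/9.
Revenue = 35 × 313/9 = 10955/9.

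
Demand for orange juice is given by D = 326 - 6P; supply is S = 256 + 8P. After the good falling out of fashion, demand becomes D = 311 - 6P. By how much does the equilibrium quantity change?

ΔQ = -60/7

Original equilibrium: P* = 5, Q* = 296.
New equilibrium: 311 - 6P = 256 + 8P, so 55 = 14P and P' = 55/14; Q' = 311 − 6(55/14) = 2012/7.
Change in quantity: 2012/7 − 296 = -60/7.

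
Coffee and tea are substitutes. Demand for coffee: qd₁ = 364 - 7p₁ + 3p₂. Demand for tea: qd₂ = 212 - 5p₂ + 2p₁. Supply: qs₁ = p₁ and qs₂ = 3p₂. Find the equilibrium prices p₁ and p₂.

p₁ = 1774/29, p₂ = 1212/29

Market 1: 364 - 7p₁ + 3p₂ = p₁ → 8p₁ - 3p₂ = 364.
Market 2: 8p₂ - 2p₁ = 212.
Eliminating p₂: 8×(1) + 3×(2) gives 58p₁ = 3548, so p₁ = 1774/29.
Back-substitute into (2): p₂ = (212 + 2×1774/29) / 8 = 1212/29.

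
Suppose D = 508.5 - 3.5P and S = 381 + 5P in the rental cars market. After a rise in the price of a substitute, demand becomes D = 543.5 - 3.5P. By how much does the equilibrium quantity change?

ΔQ = 350/17

Original equilibrium: P* = 15, Q* = 456.
New equilibrium: 543.5 - 3.5P = 381 + 5P, so 162.5 = 8.5P and P' = 325/17; Q' = 543.5 − 3.5(325/17) = 8102/17.
Change in quantity: 8102/17 − 456 = 350/17.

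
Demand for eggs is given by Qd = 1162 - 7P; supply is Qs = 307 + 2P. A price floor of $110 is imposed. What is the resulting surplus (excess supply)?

Equilibrium price would be P* = 95, so the floor at 110 binds.
At P = 110: Qd = 392, Qs = 527.
Surplus = 527 − 392 = 135.

Surplus = 135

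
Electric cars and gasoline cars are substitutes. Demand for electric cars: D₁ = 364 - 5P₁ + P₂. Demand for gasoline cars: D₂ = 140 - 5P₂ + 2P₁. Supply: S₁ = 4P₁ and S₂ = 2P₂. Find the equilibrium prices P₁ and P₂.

Market 1: 364 - 5P₁ + P₂ = 4P₁ → 9P₁ - P₂ = 364.
Market 2: 7P₂ - 2P₁ = 140.
Eliminating P₂: 7×(1) + 1×(2) gives 61P₁ = 2688, so P₁ = 2688/61.
Back-substitute into (2): P₂ = (140 + 2×2688/61) / 7 = 1988/61.

P₁ = 2688/61, P₂ = 1988/61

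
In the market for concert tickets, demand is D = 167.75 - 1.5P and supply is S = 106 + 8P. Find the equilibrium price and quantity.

P* = 6.5, Q* = 158

Set D = S: 167.75 - 1.5P = 106 + 8P.
61.75 = 9.5P, so P* = 6.5.
Q* = 167.75 − 1.5(6.5) = 158.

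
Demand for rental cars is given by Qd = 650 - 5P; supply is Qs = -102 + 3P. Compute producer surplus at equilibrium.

Producer surplus = 5400

Equilibrium: 650 - 5P = -102 + 3P gives P* = 94, Q* = 180.
Supply starts at P = 34 (where Qs = 0).
PS = ½(94 − 34)(180) = 5400.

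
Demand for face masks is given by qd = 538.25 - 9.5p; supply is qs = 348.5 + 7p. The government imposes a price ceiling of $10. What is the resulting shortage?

Shortage = 24.75

Equilibrium price would be p* = 11.5, so the ceiling at 10 binds.
At p = 10: qd = 538.25 − 9.5(10) = 443.25, qs = 348.5 + 7(10) = 418.5.
Shortage = 443.25 − 418.5 = 24.75.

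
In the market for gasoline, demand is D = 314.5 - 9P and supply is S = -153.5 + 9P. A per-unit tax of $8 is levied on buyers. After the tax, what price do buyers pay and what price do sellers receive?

Buyers pay $30, sellers receive $22

Pre-tax equilibrium: P* = 26, Q* = 80.5.
Tax on buyers shifts demand to D = 314.5 − 9(P + 8) = 242.5 - 9P.
242.5 - 9P = -153.5 + 9P gives seller price Ps = 22; buyers pay Pb = 22 + 8 = 30.
New quantity: Q = 314.5 − 9(30) = 44.5.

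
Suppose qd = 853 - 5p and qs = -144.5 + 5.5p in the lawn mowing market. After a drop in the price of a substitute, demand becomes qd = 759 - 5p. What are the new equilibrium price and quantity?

p' = 1807/21, q' = 6904/21

Original equilibrium: p* = 95, q* = 378.
New equilibrium: 759 - 5p = -144.5 + 5.5p, so 903.5 = 10.5p and p' = 1807/21; q' = 759 − 5(1807/21) = 6904/21.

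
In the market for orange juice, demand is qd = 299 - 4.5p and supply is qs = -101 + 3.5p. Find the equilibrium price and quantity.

Set qd = qs: 299 - 4.5p = -101 + 3.5p.
400 = 8p, so p* = 50.
q* = 299 − 4.5(50) = 74.

p* = 50, q* = 74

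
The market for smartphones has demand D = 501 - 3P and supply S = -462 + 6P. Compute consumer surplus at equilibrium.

Consumer surplus = 5400

Equilibrium: 501 - 3P = -462 + 6P gives P* = 107, Q* = 180.
Demand choke price (D = 0): P = 167.
CS = ½(167 − 107)(180) = 5400.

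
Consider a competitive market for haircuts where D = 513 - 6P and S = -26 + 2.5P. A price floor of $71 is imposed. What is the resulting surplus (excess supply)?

Surplus = 64.5

Equilibrium price would be P* = 1078/17, so the floor at 71 binds.
At P = 71: D = 87, S = 151.5.
Surplus = 151.5 − 87 = 64.5.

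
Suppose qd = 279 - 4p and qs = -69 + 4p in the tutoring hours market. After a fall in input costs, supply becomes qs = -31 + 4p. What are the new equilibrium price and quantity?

p' = 38.75, q' = 124

Original equilibrium: p* = 43.5, q* = 105.
New equilibrium: 279 - 4p = -31 + 4p, so 310 = 8p and p' = 38.75; q' = 279 − 4(38.75) = 124.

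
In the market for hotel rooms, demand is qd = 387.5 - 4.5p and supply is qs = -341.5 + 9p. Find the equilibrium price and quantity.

Set qd = qs: 387.5 - 4.5p = -341.5 + 9p.
729 = 13.5p, so p* = 54.
q* = 387.5 − 4.5(54) = 144.5.

p* = 54, q* = 144.5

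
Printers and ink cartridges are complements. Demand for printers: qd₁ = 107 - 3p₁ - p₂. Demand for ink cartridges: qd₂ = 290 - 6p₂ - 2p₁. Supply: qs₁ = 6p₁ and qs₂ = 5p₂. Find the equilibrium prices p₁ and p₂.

p₁ = 887/97, p₂ = 2396/97

Market 1: 107 - 3p₁ - p₂ = 6p₁ → 9p₁ + p₂ = 107.
Market 2: 11p₂ + 2p₁ = 290.
Eliminating p₂: 11×(1) − 1×(2) gives 97p₁ = 887, so p₁ = 887/97.
Back-substitute into (2): p₂ = (290 − 2×887/97) / 11 = 2396/97.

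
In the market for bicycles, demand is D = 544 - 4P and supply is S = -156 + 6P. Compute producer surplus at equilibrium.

Producer surplus = 5808

Equilibrium: 544 - 4P = -156 + 6P gives P* = 70, Q* = 264.
Supply starts at P = 26 (where S = 0).
PS = ½(70 − 26)(264) = 5808.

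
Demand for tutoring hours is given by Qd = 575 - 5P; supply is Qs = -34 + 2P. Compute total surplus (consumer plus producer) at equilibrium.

Equilibrium: 575 - 5P = -34 + 2P gives P* = 87, Q* = 140.
Demand choke price: P = 115; supply starts at P = 17.
CS = ½(115 − 87)(140) = 1960; PS = ½(87 − 17)(140) = 4900.

Total surplus = 6860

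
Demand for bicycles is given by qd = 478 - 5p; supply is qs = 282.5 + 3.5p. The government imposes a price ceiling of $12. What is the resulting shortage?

Equilibrium price would be p* = 23, so the ceiling at 12 binds.
At p = 12: qd = 478 − 5(12) = 418, qs = 282.5 + 3.5(12) = 324.5.
Shortage = 418 − 324.5 = 93.5.

Shortage = 93.5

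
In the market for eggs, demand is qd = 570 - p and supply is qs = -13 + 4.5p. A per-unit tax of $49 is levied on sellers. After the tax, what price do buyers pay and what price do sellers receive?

Pre-tax equilibrium: p* = 106, q* = 464.
Tax on sellers shifts supply to qs = -13 + 4.5(p − 49) = -233.5 + 4.5p.
570 - p = -233.5 + 4.5p gives buyer price pb = 1607/11; sellers receive ps = 1607/11 − 49 = 1068/11.
New quantity: q = 570 − 1(1607/11) = 4663/11.

Buyers pay 1607/11, sellers receive 1068/11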